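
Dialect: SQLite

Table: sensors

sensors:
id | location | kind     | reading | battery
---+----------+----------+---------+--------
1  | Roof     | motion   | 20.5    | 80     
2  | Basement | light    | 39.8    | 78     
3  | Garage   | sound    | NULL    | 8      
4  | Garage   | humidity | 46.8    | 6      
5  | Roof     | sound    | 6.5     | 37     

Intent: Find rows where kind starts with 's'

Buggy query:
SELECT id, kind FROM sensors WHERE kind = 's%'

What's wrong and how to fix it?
Bug: Wildcards only work with LIKE; '=' treats '%' as a literal character

Fix: Replace '=' with LIKE so 's%' is treated as a pattern

Corrected query:
SELECT id, kind FROM sensors WHERE kind LIKE 's%'

Result:
id | kind 
---+------
3  | sound
5  | sound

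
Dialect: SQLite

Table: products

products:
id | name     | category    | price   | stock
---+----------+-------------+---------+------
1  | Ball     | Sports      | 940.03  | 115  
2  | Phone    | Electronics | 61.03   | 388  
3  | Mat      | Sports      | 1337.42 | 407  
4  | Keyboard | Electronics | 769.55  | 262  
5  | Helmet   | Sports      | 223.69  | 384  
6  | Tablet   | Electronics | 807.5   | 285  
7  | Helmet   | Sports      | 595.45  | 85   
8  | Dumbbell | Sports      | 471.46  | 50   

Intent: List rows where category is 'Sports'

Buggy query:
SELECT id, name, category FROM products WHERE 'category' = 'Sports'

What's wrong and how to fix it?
Bug: 'category' in single quotes is a string literal, not the column; the comparison is literal-vs-literal and never true

Fix: Remove the quotes around the column name (or use double quotes for an identifier)

Corrected query:
SELECT id, name, category FROM products WHERE category = 'Sports'

Result:
id | name     | category
---+----------+---------
1  | Ball     | Sports  
3  | Mat      | Sports  
5  | Helmet   | Sports  
7  | Helmet   | Sports  
8  | Dumbbell | Sports  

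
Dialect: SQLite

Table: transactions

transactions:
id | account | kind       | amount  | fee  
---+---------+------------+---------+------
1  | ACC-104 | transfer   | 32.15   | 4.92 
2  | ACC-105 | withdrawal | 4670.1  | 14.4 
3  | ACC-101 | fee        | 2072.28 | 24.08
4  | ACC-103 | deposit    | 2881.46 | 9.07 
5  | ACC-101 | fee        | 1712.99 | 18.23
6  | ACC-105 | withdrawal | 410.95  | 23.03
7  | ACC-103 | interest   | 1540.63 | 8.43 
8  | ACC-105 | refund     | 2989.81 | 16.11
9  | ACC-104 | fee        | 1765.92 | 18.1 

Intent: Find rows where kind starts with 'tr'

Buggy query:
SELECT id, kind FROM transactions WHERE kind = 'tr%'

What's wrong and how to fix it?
Bug: '=' compares the literal string including the % character; pattern matching needs LIKE

Fix: Replace '=' with LIKE so 'tr%' is treated as a pattern

Corrected query:
SELECT id, kind FROM transactions WHERE kind LIKE 'tr%'

Result:
id | kind    
---+---------
1  | transfer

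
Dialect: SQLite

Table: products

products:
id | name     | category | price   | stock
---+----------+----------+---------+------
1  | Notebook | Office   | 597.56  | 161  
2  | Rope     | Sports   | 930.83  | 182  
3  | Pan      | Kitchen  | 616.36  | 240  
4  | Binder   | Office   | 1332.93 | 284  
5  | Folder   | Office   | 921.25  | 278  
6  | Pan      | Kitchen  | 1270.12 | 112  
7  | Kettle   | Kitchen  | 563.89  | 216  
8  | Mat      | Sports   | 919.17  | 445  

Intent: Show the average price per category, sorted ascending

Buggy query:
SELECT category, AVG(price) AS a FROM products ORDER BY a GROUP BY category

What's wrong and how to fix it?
Bug: GROUP BY must precede ORDER BY

Fix: Reorder: SELECT … FROM … GROUP BY … ORDER BY …

Corrected query:
SELECT category, AVG(price) AS a FROM products GROUP BY category ORDER BY a

Result:
category | a     
---------+-------
Kitchen  | 816.79
Sports   | 925   
Office   | 950.58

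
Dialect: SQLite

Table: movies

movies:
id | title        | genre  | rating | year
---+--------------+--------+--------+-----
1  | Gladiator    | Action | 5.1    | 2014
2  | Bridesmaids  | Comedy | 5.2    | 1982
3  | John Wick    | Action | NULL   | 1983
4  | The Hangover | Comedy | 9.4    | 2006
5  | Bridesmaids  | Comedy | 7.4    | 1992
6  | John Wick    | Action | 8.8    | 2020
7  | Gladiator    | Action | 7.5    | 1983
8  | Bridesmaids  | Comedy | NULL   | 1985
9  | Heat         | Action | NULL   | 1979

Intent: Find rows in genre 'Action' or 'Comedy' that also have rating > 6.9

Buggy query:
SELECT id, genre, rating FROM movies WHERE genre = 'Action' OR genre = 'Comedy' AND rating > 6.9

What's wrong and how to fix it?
Bug: AND binds tighter than OR, so this parses as genre = 'Action' OR (genre = 'Comedy' AND rating > 6.9)

Fix: Group the OR with parentheses (or use IN), then AND the threshold

Corrected query:
SELECT id, genre, rating FROM movies WHERE (genre = 'Action' OR genre = 'Comedy') AND rating > 6.9

Result:
id | genre  | rating
---+--------+-------
4  | Comedy | 9.4   
5  | Comedy | 7.4   
6  | Action | 8.8   
7  | Action | 7.5   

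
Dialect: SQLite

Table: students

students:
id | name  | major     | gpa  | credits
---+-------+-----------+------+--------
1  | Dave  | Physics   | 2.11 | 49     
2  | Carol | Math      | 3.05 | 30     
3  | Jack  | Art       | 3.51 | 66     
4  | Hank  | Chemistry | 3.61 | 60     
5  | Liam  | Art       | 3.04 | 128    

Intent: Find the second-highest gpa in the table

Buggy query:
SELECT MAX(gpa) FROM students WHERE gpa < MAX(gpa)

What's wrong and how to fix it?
Bug: MAX(gpa) on the right of the comparison is an aggregate-in-WHERE error

Fix: Compute the overall MAX in a subquery, then take MAX of rows below it

Corrected query:
SELECT MAX(gpa) FROM students WHERE gpa < (SELECT MAX(gpa) FROM students)

Result:
MAX(gpa)
--------
3.51    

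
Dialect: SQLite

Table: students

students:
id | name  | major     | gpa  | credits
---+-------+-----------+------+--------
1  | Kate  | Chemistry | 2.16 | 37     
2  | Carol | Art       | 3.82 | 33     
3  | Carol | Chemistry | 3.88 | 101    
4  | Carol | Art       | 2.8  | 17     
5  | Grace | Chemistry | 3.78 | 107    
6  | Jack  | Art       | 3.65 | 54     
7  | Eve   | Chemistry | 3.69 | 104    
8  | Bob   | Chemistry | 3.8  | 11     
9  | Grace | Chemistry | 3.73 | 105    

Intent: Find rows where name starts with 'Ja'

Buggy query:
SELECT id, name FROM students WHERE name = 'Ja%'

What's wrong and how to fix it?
Bug: Wildcards only work with LIKE; '=' treats '%' as a literal character

Fix: Use LIKE for wildcard pattern matching

Corrected query:
SELECT id, name FROM students WHERE name LIKE 'Ja%'

Result:
id | name
---+-----
6  | Jack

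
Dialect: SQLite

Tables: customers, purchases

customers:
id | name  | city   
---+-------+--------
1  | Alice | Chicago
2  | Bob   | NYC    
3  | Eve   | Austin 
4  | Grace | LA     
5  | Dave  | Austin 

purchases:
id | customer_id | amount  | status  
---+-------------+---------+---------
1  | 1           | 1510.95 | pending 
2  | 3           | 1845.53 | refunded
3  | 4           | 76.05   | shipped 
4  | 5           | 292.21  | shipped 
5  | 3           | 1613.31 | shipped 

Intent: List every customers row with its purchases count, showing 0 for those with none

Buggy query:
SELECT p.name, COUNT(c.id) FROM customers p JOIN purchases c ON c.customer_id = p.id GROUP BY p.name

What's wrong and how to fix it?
Bug: INNER JOIN drops customers rows that have no matching purchases rows

Fix: Switch to LEFT JOIN to retain unmatched parent rows

Corrected query:
SELECT p.name, COUNT(c.id) FROM customers p LEFT JOIN purchases c ON c.customer_id = p.id GROUP BY p.name

Result:
name  | COUNT(c.id)
------+------------
Alice | 1          
Bob   | 0          
Dave  | 1          
Eve   | 2          
Grace | 1          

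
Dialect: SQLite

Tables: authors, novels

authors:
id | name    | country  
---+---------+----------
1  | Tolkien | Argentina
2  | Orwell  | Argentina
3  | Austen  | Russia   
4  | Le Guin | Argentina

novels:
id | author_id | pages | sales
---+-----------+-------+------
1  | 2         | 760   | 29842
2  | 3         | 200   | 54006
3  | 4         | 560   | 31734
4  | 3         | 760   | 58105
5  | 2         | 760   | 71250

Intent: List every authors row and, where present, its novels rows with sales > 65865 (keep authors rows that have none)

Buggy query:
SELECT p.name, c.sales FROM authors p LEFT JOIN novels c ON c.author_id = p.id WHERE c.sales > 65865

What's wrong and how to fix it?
Bug: A WHERE condition on the right-hand table after LEFT JOIN drops unmatched parents

Fix: Move the right-table condition into the ON clause so unmatched parents are kept

Corrected query:
SELECT p.name, c.sales FROM authors p LEFT JOIN novels c ON c.author_id = p.id AND c.sales > 65865

Result:
name    | sales
--------+------
Tolkien | NULL 
Orwell  | 71250
Austen  | NULL 
Le Guin | NULL 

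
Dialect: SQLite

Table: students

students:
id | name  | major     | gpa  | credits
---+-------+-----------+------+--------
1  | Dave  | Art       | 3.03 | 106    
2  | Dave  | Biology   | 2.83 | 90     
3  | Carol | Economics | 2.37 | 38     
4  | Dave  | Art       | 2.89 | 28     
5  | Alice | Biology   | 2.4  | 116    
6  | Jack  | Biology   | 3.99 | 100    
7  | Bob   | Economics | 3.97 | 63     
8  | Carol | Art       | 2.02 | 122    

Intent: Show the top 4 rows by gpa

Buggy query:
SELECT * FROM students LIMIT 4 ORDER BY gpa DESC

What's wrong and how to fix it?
Bug: LIMIT must come after ORDER BY

Fix: Sort with ORDER BY, then apply LIMIT

Corrected query:
SELECT * FROM students ORDER BY gpa DESC LIMIT 4

Result:
id | name | major     | gpa  | credits
---+------+-----------+------+--------
6  | Jack | Biology   | 3.99 | 100    
7  | Bob  | Economics | 3.97 | 63     
1  | Dave | Art       | 3.03 | 106    
4  | Dave | Art       | 2.89 | 28     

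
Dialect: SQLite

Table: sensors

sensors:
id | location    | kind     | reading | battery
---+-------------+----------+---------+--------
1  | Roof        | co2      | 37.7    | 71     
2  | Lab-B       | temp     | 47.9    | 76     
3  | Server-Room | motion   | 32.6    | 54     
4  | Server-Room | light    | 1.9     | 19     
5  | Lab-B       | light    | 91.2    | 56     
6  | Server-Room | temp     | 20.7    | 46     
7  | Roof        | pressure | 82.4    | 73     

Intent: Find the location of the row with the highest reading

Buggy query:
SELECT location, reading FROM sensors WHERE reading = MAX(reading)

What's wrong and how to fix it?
Bug: MAX(reading) is an aggregate and cannot be used directly in WHERE

Fix: Wrap MAX in a scalar subquery so WHERE compares against a single value

Corrected query:
SELECT location, reading FROM sensors WHERE reading = (SELECT MAX(reading) FROM sensors)

Result:
location | reading
---------+--------
Lab-B    | 91.2   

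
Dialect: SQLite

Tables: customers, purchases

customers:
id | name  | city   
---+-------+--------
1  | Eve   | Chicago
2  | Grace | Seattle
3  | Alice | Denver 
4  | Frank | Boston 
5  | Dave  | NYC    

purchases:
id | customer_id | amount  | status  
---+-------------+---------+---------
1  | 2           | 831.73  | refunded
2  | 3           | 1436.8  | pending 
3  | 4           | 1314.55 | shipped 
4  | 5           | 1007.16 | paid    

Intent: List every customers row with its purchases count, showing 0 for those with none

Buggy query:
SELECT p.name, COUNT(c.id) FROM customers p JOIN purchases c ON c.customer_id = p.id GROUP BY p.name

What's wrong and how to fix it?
Bug: INNER JOIN drops customers rows that have no matching purchases rows

Fix: Use LEFT JOIN so parents without children still appear (COUNT(c.id) gives 0)

Corrected query:
SELECT p.name, COUNT(c.id) FROM customers p LEFT JOIN purchases c ON c.customer_id = p.id GROUP BY p.name

Result:
name  | COUNT(c.id)
------+------------
Alice | 1          
Dave  | 1          
Eve   | 0          
Frank | 1          
Grace | 1          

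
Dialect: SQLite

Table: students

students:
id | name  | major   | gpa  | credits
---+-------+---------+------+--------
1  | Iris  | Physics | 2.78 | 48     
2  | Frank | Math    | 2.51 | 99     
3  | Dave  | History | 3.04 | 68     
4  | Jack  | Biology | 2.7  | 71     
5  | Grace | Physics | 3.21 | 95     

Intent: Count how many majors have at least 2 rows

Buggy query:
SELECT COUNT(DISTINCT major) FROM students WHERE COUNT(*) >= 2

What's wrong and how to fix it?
Bug: WHERE filters individual rows, not groups, so a group-level COUNT is invalid there

Fix: Group first with HAVING COUNT(*) >= 2, then COUNT the resulting groups

Corrected query:
SELECT COUNT(*) FROM (SELECT major FROM students GROUP BY major HAVING COUNT(*) >= 2)

Result:
COUNT(*)
--------
1       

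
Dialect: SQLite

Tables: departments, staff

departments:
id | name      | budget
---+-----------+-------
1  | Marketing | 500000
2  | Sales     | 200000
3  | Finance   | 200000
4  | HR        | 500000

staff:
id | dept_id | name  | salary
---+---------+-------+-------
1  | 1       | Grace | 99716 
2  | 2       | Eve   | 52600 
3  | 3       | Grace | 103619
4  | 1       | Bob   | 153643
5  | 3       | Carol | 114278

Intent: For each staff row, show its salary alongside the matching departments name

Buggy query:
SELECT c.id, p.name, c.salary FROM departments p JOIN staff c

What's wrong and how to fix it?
Bug: Missing join condition: each staff row is matched to all departments rows instead of just its own

Fix: Add ON c.dept_id = p.id to the JOIN

Corrected query:
SELECT c.id, p.name, c.salary FROM departments p JOIN staff c ON c.dept_id = p.id

Result:
id | name      | salary
---+-----------+-------
1  | Marketing | 99716 
2  | Sales     | 52600 
3  | Finance   | 103619
4  | Marketing | 153643
5  | Finance   | 114278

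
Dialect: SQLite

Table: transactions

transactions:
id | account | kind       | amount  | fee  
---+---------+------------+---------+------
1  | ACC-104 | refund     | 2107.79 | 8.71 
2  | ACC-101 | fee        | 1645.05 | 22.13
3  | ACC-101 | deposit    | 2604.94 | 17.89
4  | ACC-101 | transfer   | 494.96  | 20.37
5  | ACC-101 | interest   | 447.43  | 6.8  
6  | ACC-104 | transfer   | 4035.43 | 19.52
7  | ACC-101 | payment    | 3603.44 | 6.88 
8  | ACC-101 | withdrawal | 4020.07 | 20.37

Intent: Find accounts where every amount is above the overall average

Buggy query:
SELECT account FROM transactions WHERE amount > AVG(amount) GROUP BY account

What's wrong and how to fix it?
Bug: AVG() is an aggregate; it can't sit directly in WHERE

Fix: Compute the overall average in a scalar subquery and compare each group's MIN against it in HAVING

Corrected query:
SELECT account FROM transactions GROUP BY account HAVING MIN(amount) > (SELECT AVG(amount) FROM transactions)

Result:
(no rows)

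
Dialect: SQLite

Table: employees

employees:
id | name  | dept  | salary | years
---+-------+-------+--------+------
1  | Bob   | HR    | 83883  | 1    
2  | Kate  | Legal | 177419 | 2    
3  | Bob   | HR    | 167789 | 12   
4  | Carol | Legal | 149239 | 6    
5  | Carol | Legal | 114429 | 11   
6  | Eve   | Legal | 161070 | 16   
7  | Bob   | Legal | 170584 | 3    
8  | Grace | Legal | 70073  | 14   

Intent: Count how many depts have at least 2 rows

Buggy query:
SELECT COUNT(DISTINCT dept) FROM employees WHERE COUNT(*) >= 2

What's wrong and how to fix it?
Bug: COUNT(*) cannot appear in WHERE; the per-group count doesn't exist yet

Fix: Group first with HAVING COUNT(*) >= 2, then COUNT the resulting groups

Corrected query:
SELECT COUNT(*) FROM (SELECT dept FROM employees GROUP BY dept HAVING COUNT(*) >= 2)

Result:
COUNT(*)
--------
2       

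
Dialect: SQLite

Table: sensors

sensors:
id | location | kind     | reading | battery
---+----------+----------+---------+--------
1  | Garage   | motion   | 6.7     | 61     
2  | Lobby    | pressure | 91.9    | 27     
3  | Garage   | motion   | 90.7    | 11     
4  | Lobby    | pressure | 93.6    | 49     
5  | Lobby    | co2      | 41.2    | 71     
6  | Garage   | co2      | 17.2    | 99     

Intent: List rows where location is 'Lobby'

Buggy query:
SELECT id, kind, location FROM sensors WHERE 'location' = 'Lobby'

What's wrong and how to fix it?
Bug: 'location' in single quotes is a string literal, not the column; the comparison is literal-vs-literal and never true

Fix: Remove the quotes around the column name (or use double quotes for an identifier)

Corrected query:
SELECT id, kind, location FROM sensors WHERE location = 'Lobby'

Result:
id | kind     | location
---+----------+---------
2  | pressure | Lobby   
4  | pressure | Lobby   
5  | co2      | Lobby   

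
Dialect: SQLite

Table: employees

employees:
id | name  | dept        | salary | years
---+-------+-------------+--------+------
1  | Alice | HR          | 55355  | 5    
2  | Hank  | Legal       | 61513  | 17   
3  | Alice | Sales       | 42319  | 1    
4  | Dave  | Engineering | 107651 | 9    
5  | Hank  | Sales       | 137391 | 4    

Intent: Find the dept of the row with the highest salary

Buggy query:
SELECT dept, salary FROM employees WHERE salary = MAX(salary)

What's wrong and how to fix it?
Bug: MAX(salary) is an aggregate and cannot be used directly in WHERE

Fix: Wrap MAX in a scalar subquery so WHERE compares against a single value

Corrected query:
SELECT dept, salary FROM employees WHERE salary = (SELECT MAX(salary) FROM employees)

Result:
dept  | salary
------+-------
Sales | 137391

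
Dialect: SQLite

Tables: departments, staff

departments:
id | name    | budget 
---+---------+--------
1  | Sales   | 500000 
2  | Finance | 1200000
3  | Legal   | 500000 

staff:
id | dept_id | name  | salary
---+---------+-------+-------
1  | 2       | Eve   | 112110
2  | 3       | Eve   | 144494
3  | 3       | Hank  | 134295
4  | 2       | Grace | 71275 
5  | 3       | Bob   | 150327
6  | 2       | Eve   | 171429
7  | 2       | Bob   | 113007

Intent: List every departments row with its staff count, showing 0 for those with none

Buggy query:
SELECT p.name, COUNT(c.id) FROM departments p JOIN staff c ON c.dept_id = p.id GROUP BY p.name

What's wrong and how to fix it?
Bug: INNER JOIN drops departments rows that have no matching staff rows

Fix: Use LEFT JOIN so parents without children still appear (COUNT(c.id) gives 0)

Corrected query:
SELECT p.name, COUNT(c.id) FROM departments p LEFT JOIN staff c ON c.dept_id = p.id GROUP BY p.name

Result:
name    | COUNT(c.id)
--------+------------
Finance | 4          
Legal   | 3          
Sales   | 0          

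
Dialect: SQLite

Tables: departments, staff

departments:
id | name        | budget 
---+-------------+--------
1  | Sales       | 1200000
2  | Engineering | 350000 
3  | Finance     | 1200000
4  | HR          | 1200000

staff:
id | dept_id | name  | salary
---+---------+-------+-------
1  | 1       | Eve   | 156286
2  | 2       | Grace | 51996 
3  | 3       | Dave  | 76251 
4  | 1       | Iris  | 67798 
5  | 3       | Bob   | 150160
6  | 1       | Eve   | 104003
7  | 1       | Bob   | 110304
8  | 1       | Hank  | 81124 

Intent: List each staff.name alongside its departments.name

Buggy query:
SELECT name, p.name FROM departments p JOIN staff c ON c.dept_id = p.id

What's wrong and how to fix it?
Bug: Both tables have a 'name' column; the unqualified reference is ambiguous

Fix: Prefix ambiguous columns with the table alias

Corrected query:
SELECT c.name, p.name FROM departments p JOIN staff c ON c.dept_id = p.id

Result:
name  | name       
------+------------
Eve   | Sales      
Grace | Engineering
Dave  | Finance    
Iris  | Sales      
Bob   | Finance    
Eve   | Sales      
Bob   | Sales      
Hank  | Sales      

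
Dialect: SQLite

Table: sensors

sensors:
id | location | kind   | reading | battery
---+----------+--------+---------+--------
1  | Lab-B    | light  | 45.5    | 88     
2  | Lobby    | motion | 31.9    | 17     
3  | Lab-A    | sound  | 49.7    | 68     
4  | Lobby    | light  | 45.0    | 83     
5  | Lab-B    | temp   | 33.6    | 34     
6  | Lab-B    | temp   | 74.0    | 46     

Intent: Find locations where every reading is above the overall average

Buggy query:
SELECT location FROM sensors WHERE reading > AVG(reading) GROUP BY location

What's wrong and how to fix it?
Bug: AVG() is an aggregate; it can't sit directly in WHERE

Fix: Compute the overall average in a scalar subquery and compare each group's MIN against it in HAVING

Corrected query:
SELECT location FROM sensors GROUP BY location HAVING MIN(reading) > (SELECT AVG(reading) FROM sensors)

Result:
location
--------
Lab-A   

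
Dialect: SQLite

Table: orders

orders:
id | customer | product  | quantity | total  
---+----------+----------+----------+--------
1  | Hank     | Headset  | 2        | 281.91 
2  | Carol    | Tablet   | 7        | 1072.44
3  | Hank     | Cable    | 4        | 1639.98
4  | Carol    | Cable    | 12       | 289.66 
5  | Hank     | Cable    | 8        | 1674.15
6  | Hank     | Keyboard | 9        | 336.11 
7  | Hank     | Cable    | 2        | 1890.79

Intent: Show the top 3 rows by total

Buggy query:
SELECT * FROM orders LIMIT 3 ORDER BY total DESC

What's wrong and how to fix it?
Bug: ORDER BY cannot follow LIMIT; LIMIT is the final clause

Fix: Sort with ORDER BY, then apply LIMIT

Corrected query:
SELECT * FROM orders ORDER BY total DESC LIMIT 3

Result:
id | customer | product | quantity | total  
---+----------+---------+----------+--------
7  | Hank     | Cable   | 2        | 1890.79
5  | Hank     | Cable   | 8        | 1674.15
3  | Hank     | Cable   | 4        | 1639.98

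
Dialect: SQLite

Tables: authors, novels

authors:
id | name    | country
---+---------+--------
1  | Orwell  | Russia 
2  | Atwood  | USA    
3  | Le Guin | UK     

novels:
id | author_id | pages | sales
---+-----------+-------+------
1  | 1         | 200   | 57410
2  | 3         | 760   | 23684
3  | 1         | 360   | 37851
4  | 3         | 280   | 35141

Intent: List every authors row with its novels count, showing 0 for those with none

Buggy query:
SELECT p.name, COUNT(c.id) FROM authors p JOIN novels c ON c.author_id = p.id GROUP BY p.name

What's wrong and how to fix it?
Bug: INNER JOIN drops authors rows that have no matching novels rows

Fix: Use LEFT JOIN so parents without children still appear (COUNT(c.id) gives 0)

Corrected query:
SELECT p.name, COUNT(c.id) FROM authors p LEFT JOIN novels c ON c.author_id = p.id GROUP BY p.name

Result:
name    | COUNT(c.id)
--------+------------
Atwood  | 0          
Le Guin | 2          
Orwell  | 2          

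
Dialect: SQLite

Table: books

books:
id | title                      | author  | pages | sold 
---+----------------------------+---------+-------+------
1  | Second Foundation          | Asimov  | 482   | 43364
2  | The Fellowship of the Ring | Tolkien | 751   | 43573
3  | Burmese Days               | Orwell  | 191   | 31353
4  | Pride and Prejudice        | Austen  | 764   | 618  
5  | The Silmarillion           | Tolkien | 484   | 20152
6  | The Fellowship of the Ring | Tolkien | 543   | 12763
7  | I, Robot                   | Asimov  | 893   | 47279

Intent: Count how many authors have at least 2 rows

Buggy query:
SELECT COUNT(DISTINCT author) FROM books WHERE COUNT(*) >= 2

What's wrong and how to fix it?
Bug: WHERE filters individual rows, not groups, so a group-level COUNT is invalid there

Fix: Use a subquery that GROUPs and filters with HAVING, then count its rows

Corrected query:
SELECT COUNT(*) FROM (SELECT author FROM books GROUP BY author HAVING COUNT(*) >= 2)

Result:
COUNT(*)
--------
2       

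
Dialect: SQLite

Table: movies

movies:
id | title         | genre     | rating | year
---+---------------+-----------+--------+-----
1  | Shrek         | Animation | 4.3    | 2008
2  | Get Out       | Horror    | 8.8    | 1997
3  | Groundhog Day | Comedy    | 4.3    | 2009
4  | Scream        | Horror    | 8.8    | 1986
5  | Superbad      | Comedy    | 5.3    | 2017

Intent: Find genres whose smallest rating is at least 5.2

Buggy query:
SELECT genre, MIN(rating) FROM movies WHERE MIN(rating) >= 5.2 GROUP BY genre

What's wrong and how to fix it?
Bug: Aggregates like MIN are computed per group after WHERE runs

Fix: Replace WHERE with HAVING after the GROUP BY

Corrected query:
SELECT genre, MIN(rating) FROM movies GROUP BY genre HAVING MIN(rating) >= 5.2

Result:
genre  | MIN(rating)
-------+------------
Horror | 8.8        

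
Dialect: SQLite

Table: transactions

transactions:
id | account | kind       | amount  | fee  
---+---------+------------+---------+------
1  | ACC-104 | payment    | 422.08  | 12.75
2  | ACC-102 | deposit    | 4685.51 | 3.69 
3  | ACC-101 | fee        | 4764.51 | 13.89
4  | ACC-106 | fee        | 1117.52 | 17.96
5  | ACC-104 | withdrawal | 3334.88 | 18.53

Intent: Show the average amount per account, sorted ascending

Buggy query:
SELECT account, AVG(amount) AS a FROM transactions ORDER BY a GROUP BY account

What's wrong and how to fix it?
Bug: GROUP BY must precede ORDER BY

Fix: Move ORDER BY to the end, after GROUP BY

Corrected query:
SELECT account, AVG(amount) AS a FROM transactions GROUP BY account ORDER BY a

Result:
account | a      
--------+--------
ACC-106 | 1117.52
ACC-104 | 1878.48
ACC-102 | 4685.51
ACC-101 | 4764.51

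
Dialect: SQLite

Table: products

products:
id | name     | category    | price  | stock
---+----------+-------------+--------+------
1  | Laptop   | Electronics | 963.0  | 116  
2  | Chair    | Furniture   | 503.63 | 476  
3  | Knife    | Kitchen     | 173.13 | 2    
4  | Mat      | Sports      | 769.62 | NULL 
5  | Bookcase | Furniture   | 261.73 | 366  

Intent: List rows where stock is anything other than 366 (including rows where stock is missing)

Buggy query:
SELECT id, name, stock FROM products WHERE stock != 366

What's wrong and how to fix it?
Bug: 'stock != 366' is unknown when stock is NULL, so NULL rows are silently excluded

Fix: Add an explicit OR stock IS NULL to include the missing-value rows

Corrected query:
SELECT id, name, stock FROM products WHERE stock != 366 OR stock IS NULL

Result:
id | name   | stock
---+--------+------
1  | Laptop | 116  
2  | Chair  | 476  
3  | Knife  | 2    
4  | Mat    | NULL 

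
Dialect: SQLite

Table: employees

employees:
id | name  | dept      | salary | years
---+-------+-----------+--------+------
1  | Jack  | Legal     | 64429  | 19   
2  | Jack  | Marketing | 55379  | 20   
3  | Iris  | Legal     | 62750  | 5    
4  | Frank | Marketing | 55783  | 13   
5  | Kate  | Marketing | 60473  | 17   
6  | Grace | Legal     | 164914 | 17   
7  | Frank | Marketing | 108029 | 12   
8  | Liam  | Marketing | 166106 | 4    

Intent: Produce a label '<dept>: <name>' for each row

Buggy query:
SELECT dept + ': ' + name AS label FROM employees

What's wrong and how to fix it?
Bug: '+' is numeric addition; on text columns SQLite converts them to 0 instead of concatenating

Fix: Use the || operator for string concatenation

Corrected query:
SELECT dept || ': ' || name AS label FROM employees

Result:
label           
----------------
Legal: Jack     
Marketing: Jack 
Legal: Iris     
Marketing: Frank
Marketing: Kate 
Legal: Grace    
Marketing: Frank
Marketing: Liam 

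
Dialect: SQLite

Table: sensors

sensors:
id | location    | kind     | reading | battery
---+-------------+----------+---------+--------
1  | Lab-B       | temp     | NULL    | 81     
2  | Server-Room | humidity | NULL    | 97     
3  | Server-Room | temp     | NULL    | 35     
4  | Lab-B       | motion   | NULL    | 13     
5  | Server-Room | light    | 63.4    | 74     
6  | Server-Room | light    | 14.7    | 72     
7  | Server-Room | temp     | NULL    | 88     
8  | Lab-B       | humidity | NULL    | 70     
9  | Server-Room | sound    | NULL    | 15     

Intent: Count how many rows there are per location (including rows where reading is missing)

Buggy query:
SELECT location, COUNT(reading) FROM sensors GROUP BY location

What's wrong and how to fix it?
Bug: COUNT(reading) skips NULLs, so groups with missing reading are undercounted

Fix: Use COUNT(*) to count all rows regardless of NULL

Corrected query:
SELECT location, COUNT(*) FROM sensors GROUP BY location

Result:
location    | COUNT(*)
------------+---------
Lab-B       | 3       
Server-Room | 6       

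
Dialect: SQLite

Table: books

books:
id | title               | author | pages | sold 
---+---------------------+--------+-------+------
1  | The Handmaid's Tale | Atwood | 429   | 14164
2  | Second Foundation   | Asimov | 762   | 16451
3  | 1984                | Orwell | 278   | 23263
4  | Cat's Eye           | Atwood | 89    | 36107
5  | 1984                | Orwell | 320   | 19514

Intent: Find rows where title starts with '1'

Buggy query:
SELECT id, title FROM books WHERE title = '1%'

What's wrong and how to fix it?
Bug: '=' compares the literal string including the % character; pattern matching needs LIKE

Fix: Replace '=' with LIKE so '1%' is treated as a pattern

Corrected query:
SELECT id, title FROM books WHERE title LIKE '1%'

Result:
id | title
---+------
3  | 1984 
5  | 1984 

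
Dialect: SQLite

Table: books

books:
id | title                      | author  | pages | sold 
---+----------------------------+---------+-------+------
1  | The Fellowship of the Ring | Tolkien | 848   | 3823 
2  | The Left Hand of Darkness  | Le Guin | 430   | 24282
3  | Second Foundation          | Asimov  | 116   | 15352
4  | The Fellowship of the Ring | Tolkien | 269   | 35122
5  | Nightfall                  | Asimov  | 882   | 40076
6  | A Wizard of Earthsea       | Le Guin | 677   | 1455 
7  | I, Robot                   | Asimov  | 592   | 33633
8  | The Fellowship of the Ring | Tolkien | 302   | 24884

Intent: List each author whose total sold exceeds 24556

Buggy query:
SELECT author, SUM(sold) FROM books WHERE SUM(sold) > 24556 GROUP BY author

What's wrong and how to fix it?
Bug: SUM(sold) is an aggregate, but WHERE filters rows before aggregation

Fix: Move the aggregate condition to a HAVING clause

Corrected query:
SELECT author, SUM(sold) FROM books GROUP BY author HAVING SUM(sold) > 24556

Result:
author  | SUM(sold)
--------+----------
Asimov  | 89061    
Le Guin | 25737    
Tolkien | 63829    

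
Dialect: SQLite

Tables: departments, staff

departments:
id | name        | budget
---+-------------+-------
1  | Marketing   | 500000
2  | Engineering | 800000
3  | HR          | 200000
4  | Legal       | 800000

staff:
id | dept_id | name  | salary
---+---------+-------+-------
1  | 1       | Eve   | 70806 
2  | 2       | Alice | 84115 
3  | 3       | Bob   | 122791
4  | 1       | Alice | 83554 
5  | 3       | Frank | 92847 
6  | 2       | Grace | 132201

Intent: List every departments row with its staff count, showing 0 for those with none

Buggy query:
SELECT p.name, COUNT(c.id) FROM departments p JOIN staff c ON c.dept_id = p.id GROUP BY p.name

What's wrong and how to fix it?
Bug: INNER JOIN drops departments rows that have no matching staff rows

Fix: Switch to LEFT JOIN to retain unmatched parent rows

Corrected query:
SELECT p.name, COUNT(c.id) FROM departments p LEFT JOIN staff c ON c.dept_id = p.id GROUP BY p.name

Result:
name        | COUNT(c.id)
------------+------------
Engineering | 2          
HR          | 2          
Legal       | 0          
Marketing   | 2          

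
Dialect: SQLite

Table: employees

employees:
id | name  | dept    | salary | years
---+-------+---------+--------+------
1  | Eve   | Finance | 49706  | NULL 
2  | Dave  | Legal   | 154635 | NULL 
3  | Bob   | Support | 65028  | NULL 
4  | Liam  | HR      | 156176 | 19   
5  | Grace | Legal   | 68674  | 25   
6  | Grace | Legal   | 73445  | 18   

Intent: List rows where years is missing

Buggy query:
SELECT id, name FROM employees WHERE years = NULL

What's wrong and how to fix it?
Bug: '= NULL' is always unknown in SQL three-valued logic, so no rows match

Fix: Replace '= NULL' with 'IS NULL'

Corrected query:
SELECT id, name FROM employees WHERE years IS NULL

Result:
id | name
---+-----
1  | Eve 
2  | Dave
3  | Bob 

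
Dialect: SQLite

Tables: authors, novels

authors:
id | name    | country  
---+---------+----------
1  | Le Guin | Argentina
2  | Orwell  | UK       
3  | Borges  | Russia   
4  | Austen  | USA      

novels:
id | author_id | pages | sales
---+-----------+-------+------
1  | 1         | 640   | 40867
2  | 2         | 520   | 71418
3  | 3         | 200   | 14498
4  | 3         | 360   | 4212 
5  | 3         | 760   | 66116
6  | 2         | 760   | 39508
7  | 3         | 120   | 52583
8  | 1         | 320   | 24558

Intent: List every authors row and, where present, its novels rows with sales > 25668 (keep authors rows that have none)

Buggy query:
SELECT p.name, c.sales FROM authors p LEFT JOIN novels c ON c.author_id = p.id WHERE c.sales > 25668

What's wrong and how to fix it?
Bug: Filtering c.sales in WHERE discards the NULL rows produced by LEFT JOIN, turning it into an inner join

Fix: Move the right-table condition into the ON clause so unmatched parents are kept

Corrected query:
SELECT p.name, c.sales FROM authors p LEFT JOIN novels c ON c.author_id = p.id AND c.sales > 25668

Result:
name    | sales
--------+------
Le Guin | 40867
Orwell  | 39508
Orwell  | 71418
Borges  | 52583
Borges  | 66116
Austen  | NULL 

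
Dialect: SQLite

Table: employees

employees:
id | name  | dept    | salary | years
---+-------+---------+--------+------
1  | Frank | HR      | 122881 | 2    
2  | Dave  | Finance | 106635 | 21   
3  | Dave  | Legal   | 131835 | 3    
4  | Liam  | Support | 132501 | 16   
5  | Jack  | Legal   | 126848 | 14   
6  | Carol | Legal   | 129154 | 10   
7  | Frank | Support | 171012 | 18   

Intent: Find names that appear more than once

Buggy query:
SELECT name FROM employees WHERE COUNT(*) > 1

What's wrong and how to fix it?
Bug: WHERE can't reference COUNT(*); aggregates are computed after WHERE

Fix: GROUP BY name, then filter groups with HAVING COUNT(*) > 1

Corrected query:
SELECT name FROM employees GROUP BY name HAVING COUNT(*) > 1

Result:
name 
-----
Dave 
Frank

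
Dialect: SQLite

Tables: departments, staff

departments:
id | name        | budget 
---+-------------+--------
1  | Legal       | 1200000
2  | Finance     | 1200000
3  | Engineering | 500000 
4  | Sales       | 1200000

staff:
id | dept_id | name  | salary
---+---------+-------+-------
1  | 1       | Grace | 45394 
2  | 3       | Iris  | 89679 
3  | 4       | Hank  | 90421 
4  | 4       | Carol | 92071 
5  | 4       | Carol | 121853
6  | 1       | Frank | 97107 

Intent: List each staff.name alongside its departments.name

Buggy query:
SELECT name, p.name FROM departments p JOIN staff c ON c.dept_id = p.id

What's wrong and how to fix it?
Bug: 'name' exists in both joined tables, so the database can't tell which one is meant

Fix: Qualify the column with its table alias (c.name)

Corrected query:
SELECT c.name, p.name FROM departments p JOIN staff c ON c.dept_id = p.id

Result:
name  | name       
------+------------
Grace | Legal      
Iris  | Engineering
Hank  | Sales      
Carol | Sales      
Carol | Sales      
Frank | Legal      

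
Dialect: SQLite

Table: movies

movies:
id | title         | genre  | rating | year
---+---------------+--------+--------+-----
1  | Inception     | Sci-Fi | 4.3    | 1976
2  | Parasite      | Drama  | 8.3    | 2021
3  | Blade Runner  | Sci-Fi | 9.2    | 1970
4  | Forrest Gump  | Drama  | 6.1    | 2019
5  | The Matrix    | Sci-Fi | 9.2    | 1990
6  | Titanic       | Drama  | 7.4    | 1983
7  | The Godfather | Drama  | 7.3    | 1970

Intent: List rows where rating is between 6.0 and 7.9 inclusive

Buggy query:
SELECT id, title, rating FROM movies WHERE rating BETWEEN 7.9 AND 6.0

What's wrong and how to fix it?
Bug: The bounds are reversed; BETWEEN a AND b requires a <= b to match anything

Fix: Swap the bounds so the smaller value comes first

Corrected query:
SELECT id, title, rating FROM movies WHERE rating BETWEEN 6.0 AND 7.9

Result:
id | title         | rating
---+---------------+-------
4  | Forrest Gump  | 6.1   
6  | Titanic       | 7.4   
7  | The Godfather | 7.3   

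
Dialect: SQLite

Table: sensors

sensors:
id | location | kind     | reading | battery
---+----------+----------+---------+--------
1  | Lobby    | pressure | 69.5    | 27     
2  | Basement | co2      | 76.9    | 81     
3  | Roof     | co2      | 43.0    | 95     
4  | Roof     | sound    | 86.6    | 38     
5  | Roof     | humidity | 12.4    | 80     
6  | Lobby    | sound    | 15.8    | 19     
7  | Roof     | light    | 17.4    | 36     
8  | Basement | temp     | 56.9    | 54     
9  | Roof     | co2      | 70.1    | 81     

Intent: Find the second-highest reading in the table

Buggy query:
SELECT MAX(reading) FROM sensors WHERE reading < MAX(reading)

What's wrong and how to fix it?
Bug: The inner MAX is an aggregate inside WHERE, which is not allowed

Fix: Put the inner MAX in a scalar subquery

Corrected query:
SELECT MAX(reading) FROM sensors WHERE reading < (SELECT MAX(reading) FROM sensors)

Result:
MAX(reading)
------------
76.9        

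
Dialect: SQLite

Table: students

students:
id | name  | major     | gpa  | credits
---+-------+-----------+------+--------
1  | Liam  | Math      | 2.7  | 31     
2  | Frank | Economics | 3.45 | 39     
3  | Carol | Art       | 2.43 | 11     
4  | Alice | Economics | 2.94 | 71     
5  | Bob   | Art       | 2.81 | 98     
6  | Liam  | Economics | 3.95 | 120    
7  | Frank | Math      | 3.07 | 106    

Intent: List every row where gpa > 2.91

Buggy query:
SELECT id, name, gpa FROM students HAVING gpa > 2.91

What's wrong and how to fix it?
Bug: This is a non-aggregate query (no GROUP BY, no aggregates), so in SQLite the HAVING clause is invalid here; a row-level condition belongs in WHERE

Fix: Use WHERE for row-level filtering

Corrected query:
SELECT id, name, gpa FROM students WHERE gpa > 2.91

Result:
id | name  | gpa 
---+-------+-----
2  | Frank | 3.45
4  | Alice | 2.94
6  | Liam  | 3.95
7  | Frank | 3.07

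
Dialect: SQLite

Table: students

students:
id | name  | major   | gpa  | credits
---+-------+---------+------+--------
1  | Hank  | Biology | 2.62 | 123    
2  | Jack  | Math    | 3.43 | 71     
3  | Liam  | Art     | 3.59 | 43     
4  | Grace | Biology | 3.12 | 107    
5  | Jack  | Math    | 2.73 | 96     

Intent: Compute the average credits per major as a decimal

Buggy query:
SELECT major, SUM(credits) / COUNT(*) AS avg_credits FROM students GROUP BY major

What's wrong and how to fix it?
Bug: SUM(credits) and COUNT(*) are both integers; the division truncates the fractional part

Fix: Multiply by 1.0 (or CAST to REAL) to force floating-point division

Corrected query:
SELECT major, SUM(credits) * 1.0 / COUNT(*) AS avg_credits FROM students GROUP BY major

Result:
major   | avg_credits
--------+------------
Art     | 43         
Biology | 115        
Math    | 83.5       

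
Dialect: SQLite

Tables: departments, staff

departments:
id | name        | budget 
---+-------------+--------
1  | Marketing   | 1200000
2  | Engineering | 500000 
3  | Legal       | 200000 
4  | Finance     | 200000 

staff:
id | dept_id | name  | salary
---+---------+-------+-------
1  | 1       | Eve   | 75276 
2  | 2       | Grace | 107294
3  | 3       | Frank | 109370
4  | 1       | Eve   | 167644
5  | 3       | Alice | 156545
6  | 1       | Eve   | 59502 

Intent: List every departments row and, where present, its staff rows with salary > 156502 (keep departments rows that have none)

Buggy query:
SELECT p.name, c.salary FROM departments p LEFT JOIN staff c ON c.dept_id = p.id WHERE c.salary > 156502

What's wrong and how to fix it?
Bug: Filtering c.salary in WHERE discards the NULL rows produced by LEFT JOIN, turning it into an inner join

Fix: Move the right-table condition into the ON clause so unmatched parents are kept

Corrected query:
SELECT p.name, c.salary FROM departments p LEFT JOIN staff c ON c.dept_id = p.id AND c.salary > 156502

Result:
name        | salary
------------+-------
Marketing   | 167644
Engineering | NULL  
Legal       | 156545
Finance     | NULL  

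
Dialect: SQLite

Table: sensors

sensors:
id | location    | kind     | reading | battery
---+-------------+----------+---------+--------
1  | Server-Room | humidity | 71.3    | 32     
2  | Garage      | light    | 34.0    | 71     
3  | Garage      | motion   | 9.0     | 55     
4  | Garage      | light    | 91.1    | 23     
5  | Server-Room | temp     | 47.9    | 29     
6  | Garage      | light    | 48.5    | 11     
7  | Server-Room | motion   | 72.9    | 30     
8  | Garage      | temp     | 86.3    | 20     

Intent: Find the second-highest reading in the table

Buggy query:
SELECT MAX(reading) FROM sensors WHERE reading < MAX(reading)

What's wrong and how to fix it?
Bug: MAX(reading) on the right of the comparison is an aggregate-in-WHERE error

Fix: Put the inner MAX in a scalar subquery

Corrected query:
SELECT MAX(reading) FROM sensors WHERE reading < (SELECT MAX(reading) FROM sensors)

Result:
MAX(reading)
------------
86.3        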